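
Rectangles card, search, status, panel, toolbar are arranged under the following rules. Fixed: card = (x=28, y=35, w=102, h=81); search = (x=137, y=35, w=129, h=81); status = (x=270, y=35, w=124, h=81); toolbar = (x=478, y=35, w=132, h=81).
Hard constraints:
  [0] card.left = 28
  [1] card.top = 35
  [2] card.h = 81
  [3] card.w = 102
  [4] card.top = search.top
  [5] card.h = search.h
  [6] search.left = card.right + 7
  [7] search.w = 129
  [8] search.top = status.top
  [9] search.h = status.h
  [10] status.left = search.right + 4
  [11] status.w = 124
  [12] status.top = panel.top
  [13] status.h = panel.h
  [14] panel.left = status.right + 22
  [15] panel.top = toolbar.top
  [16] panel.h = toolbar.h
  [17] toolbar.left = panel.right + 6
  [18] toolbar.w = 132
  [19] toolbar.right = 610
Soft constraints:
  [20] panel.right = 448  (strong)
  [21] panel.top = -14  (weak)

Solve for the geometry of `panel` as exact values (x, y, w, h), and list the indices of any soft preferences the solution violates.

panel = (x=416, y=35, w=56, h=81)
violated soft preferences: 20, 21

1. panel.y = 35  [status.top = panel.top]
2. panel.h = 81  [status.h = panel.h]
3. panel.x = 416  [panel.left = status.right + 22]
4. panel.w = 56  [toolbar.left = panel.right + 6]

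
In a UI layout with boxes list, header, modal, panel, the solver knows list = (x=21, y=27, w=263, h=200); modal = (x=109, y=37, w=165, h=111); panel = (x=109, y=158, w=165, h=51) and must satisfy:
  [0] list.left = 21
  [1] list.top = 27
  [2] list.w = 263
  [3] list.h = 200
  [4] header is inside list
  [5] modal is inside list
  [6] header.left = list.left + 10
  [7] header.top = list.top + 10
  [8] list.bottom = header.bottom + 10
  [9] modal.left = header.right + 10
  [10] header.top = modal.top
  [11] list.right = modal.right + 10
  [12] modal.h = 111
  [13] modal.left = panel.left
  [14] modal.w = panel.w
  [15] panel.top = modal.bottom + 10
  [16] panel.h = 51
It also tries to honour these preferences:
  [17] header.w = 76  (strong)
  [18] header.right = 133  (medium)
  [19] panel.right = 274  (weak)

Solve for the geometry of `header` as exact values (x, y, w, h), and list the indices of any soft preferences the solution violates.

1. header.x = 31  [header.left = list.left + 10]
2. header.y = 37  [header.top = list.top + 10]
3. header.h = 180  [list.bottom = header.bottom + 10]
4. header.w = 68  [modal.left = header.right + 10]

header = (x=31, y=37, w=68, h=180)
violated soft preferences: 17, 18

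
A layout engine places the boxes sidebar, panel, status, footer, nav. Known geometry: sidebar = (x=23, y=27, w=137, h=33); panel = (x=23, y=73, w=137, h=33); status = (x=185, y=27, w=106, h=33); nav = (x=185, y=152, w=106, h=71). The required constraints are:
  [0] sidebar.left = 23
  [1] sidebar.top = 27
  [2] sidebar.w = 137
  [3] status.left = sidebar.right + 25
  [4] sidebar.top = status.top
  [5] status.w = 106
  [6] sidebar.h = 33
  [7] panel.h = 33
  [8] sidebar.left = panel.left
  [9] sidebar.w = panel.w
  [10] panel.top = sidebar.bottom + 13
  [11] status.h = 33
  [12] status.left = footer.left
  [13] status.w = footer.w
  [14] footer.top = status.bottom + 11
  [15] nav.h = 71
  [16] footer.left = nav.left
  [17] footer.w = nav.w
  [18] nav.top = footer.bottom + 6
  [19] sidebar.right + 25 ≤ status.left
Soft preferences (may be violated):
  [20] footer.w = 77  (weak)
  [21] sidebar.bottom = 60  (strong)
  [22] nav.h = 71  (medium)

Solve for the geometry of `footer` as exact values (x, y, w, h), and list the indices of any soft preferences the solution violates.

footer = (x=185, y=71, w=106, h=75)
violated soft preferences: 20

1. footer.x = 185  [status.left = footer.left]
2. footer.w = 106  [status.w = footer.w]
3. footer.y = 71  [footer.top = status.bottom + 11]
4. footer.h = 75  [nav.top = footer.bottom + 6]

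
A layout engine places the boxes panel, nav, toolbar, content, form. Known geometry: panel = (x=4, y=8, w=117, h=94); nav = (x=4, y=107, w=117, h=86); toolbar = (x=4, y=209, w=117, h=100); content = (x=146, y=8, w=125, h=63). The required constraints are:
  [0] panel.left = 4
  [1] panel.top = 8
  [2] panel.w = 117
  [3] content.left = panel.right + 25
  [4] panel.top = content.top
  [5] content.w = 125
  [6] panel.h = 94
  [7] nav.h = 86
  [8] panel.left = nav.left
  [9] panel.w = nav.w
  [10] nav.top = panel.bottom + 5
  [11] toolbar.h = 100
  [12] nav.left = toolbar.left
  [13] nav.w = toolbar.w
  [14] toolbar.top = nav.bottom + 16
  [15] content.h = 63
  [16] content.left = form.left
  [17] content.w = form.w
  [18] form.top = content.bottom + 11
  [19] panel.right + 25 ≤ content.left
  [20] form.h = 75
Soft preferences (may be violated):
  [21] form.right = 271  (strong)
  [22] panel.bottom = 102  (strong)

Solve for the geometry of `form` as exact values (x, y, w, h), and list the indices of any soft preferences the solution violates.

1. form.x = 146  [content.left = form.left]
2. form.w = 125  [content.w = form.w]
3. form.y = 82  [form.top = content.bottom + 11]
4. form.h = 75  [form.h = 75]

form = (x=146, y=82, w=125, h=75)
violated soft preferences: none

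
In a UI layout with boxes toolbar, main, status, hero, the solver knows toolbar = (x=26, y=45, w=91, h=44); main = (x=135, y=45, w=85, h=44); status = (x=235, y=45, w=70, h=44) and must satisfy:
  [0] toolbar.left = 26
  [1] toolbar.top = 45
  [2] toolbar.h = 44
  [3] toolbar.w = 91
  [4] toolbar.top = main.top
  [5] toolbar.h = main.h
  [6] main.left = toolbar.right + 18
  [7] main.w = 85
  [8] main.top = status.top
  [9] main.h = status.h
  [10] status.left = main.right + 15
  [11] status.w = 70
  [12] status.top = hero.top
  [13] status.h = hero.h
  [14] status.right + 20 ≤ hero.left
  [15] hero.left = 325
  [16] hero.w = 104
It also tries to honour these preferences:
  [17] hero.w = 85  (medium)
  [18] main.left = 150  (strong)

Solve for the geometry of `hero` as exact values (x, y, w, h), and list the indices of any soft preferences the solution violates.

1. hero.y = 45  [status.top = hero.top]
2. hero.h = 44  [status.h = hero.h]
3. hero.x = 325  [hero.left = 325]
4. hero.w = 104  [hero.w = 104]

hero = (x=325, y=45, w=104, h=44)
violated soft preferences: 17, 18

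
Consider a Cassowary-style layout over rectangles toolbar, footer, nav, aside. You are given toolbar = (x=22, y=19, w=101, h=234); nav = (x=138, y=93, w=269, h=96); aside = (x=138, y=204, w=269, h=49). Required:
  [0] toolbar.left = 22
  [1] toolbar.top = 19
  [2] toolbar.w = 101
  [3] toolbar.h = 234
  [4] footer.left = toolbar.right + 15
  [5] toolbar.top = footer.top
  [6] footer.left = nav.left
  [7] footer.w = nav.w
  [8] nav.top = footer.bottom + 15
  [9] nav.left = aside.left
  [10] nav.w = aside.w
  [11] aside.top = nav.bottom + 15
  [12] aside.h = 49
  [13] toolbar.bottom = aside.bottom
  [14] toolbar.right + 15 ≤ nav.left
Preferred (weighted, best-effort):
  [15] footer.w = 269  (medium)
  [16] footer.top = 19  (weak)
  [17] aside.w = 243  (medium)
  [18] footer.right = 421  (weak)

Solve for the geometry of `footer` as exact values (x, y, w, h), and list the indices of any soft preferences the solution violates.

footer = (x=138, y=19, w=269, h=59)
violated soft preferences: 17, 18

1. footer.x = 138  [footer.left = toolbar.right + 15]
2. footer.y = 19  [toolbar.top = footer.top]
3. footer.w = 269  [footer.w = nav.w]
4. footer.h = 59  [nav.top = footer.bottom + 15]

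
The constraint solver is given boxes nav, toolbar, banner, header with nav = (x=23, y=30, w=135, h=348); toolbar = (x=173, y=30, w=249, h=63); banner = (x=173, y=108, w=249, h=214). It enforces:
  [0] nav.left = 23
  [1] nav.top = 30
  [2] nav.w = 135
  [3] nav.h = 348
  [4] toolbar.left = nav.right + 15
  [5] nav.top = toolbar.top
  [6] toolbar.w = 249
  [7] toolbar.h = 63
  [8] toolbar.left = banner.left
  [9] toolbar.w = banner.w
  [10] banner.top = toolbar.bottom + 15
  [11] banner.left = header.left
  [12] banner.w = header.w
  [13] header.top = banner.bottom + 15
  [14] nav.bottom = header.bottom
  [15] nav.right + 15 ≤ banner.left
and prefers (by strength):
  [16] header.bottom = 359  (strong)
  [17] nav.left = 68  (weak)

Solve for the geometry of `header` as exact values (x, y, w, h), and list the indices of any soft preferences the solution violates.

header = (x=173, y=337, w=249, h=41)
violated soft preferences: 16, 17

1. header.x = 173  [banner.left = header.left]
2. header.w = 249  [banner.w = header.w]
3. header.y = 337  [header.top = banner.bottom + 15]
4. header.h = 41  [nav.bottom = header.bottom]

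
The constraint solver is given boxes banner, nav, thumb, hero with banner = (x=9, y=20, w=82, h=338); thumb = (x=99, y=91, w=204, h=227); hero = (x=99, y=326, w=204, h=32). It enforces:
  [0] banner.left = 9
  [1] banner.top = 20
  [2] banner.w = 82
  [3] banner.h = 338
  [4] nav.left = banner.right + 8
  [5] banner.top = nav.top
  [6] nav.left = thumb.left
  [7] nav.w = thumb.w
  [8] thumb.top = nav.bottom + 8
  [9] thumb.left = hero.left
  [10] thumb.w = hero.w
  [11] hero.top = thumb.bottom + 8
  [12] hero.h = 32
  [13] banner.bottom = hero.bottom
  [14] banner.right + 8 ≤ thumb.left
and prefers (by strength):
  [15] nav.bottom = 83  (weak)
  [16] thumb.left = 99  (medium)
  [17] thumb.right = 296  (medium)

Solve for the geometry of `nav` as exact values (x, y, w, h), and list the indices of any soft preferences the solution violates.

1. nav.x = 99  [nav.left = banner.right + 8]
2. nav.y = 20  [banner.top = nav.top]
3. nav.w = 204  [nav.w = thumb.w]
4. nav.h = 63  [thumb.top = nav.bottom + 8]

nav = (x=99, y=20, w=204, h=63)
violated soft preferences: 17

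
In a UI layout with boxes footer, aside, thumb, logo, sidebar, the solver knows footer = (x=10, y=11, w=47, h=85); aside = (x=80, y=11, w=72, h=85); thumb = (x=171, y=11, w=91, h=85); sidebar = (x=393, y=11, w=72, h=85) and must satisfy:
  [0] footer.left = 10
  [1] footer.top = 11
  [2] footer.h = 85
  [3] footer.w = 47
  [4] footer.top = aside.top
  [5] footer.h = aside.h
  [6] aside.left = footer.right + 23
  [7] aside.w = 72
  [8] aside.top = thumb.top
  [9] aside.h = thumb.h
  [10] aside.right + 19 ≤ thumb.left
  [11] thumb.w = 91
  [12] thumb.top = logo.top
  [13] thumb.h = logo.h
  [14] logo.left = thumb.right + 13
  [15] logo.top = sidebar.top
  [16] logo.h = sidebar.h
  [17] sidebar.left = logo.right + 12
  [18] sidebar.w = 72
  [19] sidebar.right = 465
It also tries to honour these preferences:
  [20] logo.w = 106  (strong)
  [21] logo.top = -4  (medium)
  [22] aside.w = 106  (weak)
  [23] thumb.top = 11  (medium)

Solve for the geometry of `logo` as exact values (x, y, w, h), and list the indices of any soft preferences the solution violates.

1. logo.y = 11  [thumb.top = logo.top]
2. logo.h = 85  [thumb.h = logo.h]
3. logo.x = 275  [logo.left = thumb.right + 13]
4. logo.w = 106  [sidebar.left = logo.right + 12]

logo = (x=275, y=11, w=106, h=85)
violated soft preferences: 21, 22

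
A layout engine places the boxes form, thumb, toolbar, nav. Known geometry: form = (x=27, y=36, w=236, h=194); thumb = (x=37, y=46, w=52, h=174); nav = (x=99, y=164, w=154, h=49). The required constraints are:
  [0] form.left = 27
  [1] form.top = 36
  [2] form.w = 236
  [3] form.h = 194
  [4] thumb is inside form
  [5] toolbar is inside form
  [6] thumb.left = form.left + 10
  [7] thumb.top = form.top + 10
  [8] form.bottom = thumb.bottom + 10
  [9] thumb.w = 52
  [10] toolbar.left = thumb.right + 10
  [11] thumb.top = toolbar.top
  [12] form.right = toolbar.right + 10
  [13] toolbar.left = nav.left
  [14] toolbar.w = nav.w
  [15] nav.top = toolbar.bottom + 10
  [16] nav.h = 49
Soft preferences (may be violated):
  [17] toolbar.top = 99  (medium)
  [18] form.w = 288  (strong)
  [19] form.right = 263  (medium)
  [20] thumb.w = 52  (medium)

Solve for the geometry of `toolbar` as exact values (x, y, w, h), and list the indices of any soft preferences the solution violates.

toolbar = (x=99, y=46, w=154, h=108)
violated soft preferences: 17, 18

1. toolbar.x = 99  [toolbar.left = thumb.right + 10]
2. toolbar.y = 46  [thumb.top = toolbar.top]
3. toolbar.w = 154  [form.right = toolbar.right + 10]
4. toolbar.h = 108  [nav.top = toolbar.bottom + 10]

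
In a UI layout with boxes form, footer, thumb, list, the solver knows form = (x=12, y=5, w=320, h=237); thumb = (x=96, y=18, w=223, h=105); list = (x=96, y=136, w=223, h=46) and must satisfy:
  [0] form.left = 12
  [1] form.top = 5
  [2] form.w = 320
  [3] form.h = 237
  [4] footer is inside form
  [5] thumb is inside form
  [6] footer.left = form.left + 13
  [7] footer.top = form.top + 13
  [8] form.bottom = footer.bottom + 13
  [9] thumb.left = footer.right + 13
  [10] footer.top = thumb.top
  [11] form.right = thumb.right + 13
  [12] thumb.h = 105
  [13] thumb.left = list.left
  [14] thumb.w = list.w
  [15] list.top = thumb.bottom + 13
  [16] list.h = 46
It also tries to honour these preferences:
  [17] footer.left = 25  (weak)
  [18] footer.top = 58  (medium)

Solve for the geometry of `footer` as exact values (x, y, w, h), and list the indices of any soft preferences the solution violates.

1. footer.x = 25  [footer.left = form.left + 13]
2. footer.y = 18  [footer.top = form.top + 13]
3. footer.h = 211  [form.bottom = footer.bottom + 13]
4. footer.w = 58  [thumb.left = footer.right + 13]

footer = (x=25, y=18, w=58, h=211)
violated soft preferences: 18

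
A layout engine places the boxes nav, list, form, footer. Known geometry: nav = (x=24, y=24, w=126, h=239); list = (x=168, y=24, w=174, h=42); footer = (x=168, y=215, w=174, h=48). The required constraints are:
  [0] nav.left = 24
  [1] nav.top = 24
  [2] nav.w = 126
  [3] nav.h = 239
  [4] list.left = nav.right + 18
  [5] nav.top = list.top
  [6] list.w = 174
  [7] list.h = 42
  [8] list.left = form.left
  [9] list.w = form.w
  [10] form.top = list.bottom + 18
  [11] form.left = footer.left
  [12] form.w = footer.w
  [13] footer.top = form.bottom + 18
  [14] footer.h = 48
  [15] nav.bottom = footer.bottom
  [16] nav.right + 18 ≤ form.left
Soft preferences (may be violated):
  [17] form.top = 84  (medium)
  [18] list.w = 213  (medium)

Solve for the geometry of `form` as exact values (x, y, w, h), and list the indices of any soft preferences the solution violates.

form = (x=168, y=84, w=174, h=113)
violated soft preferences: 18

1. form.x = 168  [list.left = form.left]
2. form.w = 174  [list.w = form.w]
3. form.y = 84  [form.top = list.bottom + 18]
4. form.h = 113  [footer.top = form.bottom + 18]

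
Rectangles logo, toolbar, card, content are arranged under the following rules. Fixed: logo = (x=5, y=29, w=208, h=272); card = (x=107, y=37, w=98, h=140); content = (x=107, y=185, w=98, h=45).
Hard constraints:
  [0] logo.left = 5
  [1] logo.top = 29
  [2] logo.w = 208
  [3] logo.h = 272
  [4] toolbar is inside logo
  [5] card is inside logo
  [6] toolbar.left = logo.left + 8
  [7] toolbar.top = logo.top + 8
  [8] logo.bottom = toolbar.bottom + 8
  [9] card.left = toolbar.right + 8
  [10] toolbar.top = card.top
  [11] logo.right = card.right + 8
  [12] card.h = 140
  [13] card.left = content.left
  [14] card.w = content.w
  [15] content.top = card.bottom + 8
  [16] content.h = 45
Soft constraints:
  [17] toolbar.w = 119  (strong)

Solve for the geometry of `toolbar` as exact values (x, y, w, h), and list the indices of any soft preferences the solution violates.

toolbar = (x=13, y=37, w=86, h=256)
violated soft preferences: 17

1. toolbar.x = 13  [toolbar.left = logo.left + 8]
2. toolbar.y = 37  [toolbar.top = logo.top + 8]
3. toolbar.h = 256  [logo.bottom = toolbar.bottom + 8]
4. toolbar.w = 86  [card.left = toolbar.right + 8]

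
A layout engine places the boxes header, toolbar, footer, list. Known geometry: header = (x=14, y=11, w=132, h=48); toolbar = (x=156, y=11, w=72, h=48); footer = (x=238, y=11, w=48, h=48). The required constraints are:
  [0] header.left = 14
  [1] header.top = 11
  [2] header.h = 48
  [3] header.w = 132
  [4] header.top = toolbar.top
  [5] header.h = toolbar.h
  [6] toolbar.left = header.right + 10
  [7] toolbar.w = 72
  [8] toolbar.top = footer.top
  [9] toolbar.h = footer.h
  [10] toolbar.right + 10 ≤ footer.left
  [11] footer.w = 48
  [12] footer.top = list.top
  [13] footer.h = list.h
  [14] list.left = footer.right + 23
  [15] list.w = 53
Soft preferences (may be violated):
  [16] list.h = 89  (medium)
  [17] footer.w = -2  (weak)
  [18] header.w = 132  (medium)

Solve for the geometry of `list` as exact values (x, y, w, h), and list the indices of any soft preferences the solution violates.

list = (x=309, y=11, w=53, h=48)
violated soft preferences: 16, 17

1. list.y = 11  [footer.top = list.top]
2. list.h = 48  [footer.h = list.h]
3. list.x = 309  [list.left = footer.right + 23]
4. list.w = 53  [list.w = 53]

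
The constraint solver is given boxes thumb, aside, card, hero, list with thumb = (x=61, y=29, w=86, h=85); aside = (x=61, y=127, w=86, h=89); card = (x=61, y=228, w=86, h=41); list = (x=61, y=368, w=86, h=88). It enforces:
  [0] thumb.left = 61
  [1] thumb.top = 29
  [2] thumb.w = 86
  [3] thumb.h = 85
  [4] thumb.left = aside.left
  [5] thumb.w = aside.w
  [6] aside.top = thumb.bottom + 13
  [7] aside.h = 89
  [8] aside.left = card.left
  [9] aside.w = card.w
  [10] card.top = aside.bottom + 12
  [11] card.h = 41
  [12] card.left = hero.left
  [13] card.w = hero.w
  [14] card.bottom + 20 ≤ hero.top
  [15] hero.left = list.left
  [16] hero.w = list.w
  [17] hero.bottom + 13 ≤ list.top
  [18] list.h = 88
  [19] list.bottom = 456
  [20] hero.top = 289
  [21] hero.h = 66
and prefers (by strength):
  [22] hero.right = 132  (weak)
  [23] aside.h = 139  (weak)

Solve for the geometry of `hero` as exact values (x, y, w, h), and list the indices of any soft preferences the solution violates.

1. hero.x = 61  [card.left = hero.left]
2. hero.w = 86  [card.w = hero.w]
3. hero.y = 289  [hero.top = 289]
4. hero.h = 66  [hero.h = 66]

hero = (x=61, y=289, w=86, h=66)
violated soft preferences: 22, 23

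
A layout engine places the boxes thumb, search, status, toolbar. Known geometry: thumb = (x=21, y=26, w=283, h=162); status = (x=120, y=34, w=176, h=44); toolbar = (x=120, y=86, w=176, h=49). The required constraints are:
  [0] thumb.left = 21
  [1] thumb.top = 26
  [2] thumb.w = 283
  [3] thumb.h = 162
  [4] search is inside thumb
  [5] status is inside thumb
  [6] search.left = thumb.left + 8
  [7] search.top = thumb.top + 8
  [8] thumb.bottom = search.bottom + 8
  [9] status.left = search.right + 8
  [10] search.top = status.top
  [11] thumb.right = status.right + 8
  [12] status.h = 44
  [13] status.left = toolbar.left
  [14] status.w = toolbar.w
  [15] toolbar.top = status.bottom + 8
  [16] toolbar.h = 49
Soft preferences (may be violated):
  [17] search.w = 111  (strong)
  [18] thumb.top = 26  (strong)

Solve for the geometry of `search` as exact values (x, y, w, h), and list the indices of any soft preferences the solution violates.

search = (x=29, y=34, w=83, h=146)
violated soft preferences: 17

1. search.x = 29  [search.left = thumb.left + 8]
2. search.y = 34  [search.top = thumb.top + 8]
3. search.h = 146  [thumb.bottom = search.bottom + 8]
4. search.w = 83  [status.left = search.right + 8]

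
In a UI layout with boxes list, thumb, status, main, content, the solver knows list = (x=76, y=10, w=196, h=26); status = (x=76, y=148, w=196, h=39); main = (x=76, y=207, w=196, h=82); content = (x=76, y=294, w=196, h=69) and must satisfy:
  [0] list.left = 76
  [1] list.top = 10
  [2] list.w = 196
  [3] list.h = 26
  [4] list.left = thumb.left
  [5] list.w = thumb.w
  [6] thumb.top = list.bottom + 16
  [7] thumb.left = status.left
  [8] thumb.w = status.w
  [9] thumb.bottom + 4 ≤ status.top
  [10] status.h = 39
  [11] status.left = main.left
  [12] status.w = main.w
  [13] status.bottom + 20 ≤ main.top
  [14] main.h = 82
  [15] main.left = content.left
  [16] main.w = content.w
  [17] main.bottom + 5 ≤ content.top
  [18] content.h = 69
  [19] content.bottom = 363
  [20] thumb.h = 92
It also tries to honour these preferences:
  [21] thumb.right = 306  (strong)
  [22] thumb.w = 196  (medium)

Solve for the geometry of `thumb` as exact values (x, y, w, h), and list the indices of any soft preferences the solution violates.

thumb = (x=76, y=52, w=196, h=92)
violated soft preferences: 21

1. thumb.x = 76  [list.left = thumb.left]
2. thumb.w = 196  [list.w = thumb.w]
3. thumb.y = 52  [thumb.top = list.bottom + 16]
4. thumb.h = 92  [thumb.h = 92]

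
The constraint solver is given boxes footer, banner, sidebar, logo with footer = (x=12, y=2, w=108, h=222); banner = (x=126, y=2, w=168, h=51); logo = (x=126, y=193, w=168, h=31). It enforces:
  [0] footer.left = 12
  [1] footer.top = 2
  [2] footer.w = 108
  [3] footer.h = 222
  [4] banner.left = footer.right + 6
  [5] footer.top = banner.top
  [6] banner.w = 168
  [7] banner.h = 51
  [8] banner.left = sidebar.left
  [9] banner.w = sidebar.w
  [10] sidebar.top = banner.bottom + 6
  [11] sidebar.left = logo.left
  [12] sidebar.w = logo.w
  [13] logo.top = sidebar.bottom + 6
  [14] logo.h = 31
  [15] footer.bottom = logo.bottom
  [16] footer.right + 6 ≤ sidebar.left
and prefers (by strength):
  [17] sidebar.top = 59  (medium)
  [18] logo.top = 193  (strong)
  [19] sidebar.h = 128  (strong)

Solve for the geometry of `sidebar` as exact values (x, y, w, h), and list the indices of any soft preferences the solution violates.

1. sidebar.x = 126  [banner.left = sidebar.left]
2. sidebar.w = 168  [banner.w = sidebar.w]
3. sidebar.y = 59  [sidebar.top = banner.bottom + 6]
4. sidebar.h = 128  [logo.top = sidebar.bottom + 6]

sidebar = (x=126, y=59, w=168, h=128)
violated soft preferences: none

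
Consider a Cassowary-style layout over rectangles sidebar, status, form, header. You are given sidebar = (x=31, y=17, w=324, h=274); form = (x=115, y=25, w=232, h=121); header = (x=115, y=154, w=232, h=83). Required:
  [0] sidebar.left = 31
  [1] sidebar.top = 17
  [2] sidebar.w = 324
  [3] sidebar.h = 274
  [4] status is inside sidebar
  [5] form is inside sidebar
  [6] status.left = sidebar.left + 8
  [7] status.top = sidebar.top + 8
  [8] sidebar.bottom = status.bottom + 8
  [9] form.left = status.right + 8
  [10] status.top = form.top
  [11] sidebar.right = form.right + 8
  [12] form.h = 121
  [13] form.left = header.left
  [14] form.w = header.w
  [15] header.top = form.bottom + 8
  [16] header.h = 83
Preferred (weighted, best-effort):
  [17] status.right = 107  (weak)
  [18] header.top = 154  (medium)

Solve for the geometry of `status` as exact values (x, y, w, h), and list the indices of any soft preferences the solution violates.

1. status.x = 39  [status.left = sidebar.left + 8]
2. status.y = 25  [status.top = sidebar.top + 8]
3. status.h = 258  [sidebar.bottom = status.bottom + 8]
4. status.w = 68  [form.left = status.right + 8]

status = (x=39, y=25, w=68, h=258)
violated soft preferences: none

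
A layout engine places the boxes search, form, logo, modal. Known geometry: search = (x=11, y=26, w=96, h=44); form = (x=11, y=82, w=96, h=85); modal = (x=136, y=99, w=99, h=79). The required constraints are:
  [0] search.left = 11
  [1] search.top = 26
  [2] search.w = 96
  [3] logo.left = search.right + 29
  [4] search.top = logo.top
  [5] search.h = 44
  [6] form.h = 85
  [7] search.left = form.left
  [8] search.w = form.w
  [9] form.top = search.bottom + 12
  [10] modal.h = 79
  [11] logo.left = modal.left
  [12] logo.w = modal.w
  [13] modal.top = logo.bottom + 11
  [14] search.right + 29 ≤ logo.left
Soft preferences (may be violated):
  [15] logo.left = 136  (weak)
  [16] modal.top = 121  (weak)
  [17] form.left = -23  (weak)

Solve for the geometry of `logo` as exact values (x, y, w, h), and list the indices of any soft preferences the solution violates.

1. logo.x = 136  [logo.left = search.right + 29]
2. logo.y = 26  [search.top = logo.top]
3. logo.w = 99  [logo.w = modal.w]
4. logo.h = 62  [modal.top = logo.bottom + 11]

logo = (x=136, y=26, w=99, h=62)
violated soft preferences: 16, 17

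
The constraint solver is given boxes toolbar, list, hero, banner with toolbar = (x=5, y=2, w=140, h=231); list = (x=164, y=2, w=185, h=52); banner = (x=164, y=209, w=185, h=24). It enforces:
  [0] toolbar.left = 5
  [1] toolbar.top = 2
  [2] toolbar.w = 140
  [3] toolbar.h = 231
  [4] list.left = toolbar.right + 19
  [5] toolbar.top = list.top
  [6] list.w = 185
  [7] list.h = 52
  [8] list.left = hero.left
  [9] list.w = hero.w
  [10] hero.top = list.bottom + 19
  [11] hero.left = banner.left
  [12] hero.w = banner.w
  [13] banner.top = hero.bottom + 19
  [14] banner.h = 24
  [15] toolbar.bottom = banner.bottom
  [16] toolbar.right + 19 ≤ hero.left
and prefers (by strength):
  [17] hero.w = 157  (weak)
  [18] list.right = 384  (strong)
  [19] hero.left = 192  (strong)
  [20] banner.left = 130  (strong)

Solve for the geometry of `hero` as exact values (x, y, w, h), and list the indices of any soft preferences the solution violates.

hero = (x=164, y=73, w=185, h=117)
violated soft preferences: 17, 18, 19, 20

1. hero.x = 164  [list.left = hero.left]
2. hero.w = 185  [list.w = hero.w]
3. hero.y = 73  [hero.top = list.bottom + 19]
4. hero.h = 117  [banner.top = hero.bottom + 19]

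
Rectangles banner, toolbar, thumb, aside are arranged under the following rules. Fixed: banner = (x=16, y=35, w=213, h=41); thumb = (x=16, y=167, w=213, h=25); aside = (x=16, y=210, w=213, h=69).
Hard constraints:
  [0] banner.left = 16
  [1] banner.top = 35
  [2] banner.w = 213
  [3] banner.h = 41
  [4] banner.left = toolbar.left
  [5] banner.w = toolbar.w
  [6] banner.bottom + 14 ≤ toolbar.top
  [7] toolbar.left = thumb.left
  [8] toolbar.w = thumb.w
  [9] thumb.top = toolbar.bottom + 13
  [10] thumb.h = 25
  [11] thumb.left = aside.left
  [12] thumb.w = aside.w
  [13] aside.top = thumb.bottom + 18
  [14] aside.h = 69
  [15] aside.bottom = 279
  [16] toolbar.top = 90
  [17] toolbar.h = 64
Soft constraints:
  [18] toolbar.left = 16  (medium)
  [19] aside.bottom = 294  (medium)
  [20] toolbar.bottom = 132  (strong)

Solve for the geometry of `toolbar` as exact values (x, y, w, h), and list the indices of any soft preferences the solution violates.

toolbar = (x=16, y=90, w=213, h=64)
violated soft preferences: 19, 20

1. toolbar.x = 16  [banner.left = toolbar.left]
2. toolbar.w = 213  [banner.w = toolbar.w]
3. toolbar.y = 90  [toolbar.top = 90]
4. toolbar.h = 64  [toolbar.h = 64]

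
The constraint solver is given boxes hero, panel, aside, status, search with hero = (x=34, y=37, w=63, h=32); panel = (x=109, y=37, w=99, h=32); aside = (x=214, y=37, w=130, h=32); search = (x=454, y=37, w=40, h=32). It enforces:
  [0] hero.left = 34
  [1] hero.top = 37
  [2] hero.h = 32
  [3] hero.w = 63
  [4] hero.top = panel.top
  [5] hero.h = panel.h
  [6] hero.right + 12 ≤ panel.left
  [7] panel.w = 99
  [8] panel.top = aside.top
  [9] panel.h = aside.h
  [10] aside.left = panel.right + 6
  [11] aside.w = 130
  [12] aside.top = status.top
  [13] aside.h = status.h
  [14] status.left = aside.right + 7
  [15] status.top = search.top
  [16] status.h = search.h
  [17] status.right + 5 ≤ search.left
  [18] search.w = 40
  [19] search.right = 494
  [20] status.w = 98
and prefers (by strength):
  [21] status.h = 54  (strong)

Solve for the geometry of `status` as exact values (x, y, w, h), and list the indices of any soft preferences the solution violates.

status = (x=351, y=37, w=98, h=32)
violated soft preferences: 21

1. status.y = 37  [aside.top = status.top]
2. status.h = 32  [aside.h = status.h]
3. status.x = 351  [status.left = aside.right + 7]
4. status.w = 98  [status.w = 98]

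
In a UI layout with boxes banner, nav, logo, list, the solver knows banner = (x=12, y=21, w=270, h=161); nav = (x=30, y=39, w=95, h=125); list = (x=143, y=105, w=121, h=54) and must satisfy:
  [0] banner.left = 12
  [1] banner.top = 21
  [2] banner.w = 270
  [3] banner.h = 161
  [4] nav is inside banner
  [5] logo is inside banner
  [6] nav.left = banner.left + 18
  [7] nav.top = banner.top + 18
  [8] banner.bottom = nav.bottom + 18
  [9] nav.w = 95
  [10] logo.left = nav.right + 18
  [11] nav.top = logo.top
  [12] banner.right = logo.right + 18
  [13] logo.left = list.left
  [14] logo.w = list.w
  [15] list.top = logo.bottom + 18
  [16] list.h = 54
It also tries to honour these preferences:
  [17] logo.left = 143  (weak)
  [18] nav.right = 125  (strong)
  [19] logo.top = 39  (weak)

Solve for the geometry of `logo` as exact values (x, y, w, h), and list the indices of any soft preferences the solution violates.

logo = (x=143, y=39, w=121, h=48)
violated soft preferences: none

1. logo.x = 143  [logo.left = nav.right + 18]
2. logo.y = 39  [nav.top = logo.top]
3. logo.w = 121  [banner.right = logo.right + 18]
4. logo.h = 48  [list.top = logo.bottom + 18]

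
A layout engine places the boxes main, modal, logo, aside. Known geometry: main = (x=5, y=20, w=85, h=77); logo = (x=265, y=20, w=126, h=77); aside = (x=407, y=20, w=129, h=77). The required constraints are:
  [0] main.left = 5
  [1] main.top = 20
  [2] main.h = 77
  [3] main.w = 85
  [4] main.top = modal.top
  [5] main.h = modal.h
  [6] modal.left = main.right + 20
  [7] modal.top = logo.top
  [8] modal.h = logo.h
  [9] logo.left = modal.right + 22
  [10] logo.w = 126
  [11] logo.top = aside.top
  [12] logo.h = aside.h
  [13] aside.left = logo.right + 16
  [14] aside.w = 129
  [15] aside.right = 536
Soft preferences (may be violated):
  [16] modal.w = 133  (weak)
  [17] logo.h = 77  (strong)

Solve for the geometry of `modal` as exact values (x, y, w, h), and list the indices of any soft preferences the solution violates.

1. modal.y = 20  [main.top = modal.top]
2. modal.h = 77  [main.h = modal.h]
3. modal.x = 110  [modal.left = main.right + 20]
4. modal.w = 133  [logo.left = modal.right + 22]

modal = (x=110, y=20, w=133, h=77)
violated soft preferences: none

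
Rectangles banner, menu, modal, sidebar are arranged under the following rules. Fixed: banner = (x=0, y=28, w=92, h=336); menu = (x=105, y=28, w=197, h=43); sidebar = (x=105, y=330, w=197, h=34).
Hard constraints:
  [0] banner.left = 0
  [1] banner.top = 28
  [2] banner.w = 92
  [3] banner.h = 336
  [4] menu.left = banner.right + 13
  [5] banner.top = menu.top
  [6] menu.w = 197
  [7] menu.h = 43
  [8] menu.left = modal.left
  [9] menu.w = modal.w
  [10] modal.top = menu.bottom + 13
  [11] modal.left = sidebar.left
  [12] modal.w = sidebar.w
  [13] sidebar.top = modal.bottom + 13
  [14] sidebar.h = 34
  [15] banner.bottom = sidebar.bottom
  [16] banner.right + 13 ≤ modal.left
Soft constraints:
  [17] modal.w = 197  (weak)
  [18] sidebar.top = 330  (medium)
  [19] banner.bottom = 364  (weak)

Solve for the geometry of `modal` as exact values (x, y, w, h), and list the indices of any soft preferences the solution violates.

modal = (x=105, y=84, w=197, h=233)
violated soft preferences: none

1. modal.x = 105  [menu.left = modal.left]
2. modal.w = 197  [menu.w = modal.w]
3. modal.y = 84  [modal.top = menu.bottom + 13]
4. modal.h = 233  [sidebar.top = modal.bottom + 13]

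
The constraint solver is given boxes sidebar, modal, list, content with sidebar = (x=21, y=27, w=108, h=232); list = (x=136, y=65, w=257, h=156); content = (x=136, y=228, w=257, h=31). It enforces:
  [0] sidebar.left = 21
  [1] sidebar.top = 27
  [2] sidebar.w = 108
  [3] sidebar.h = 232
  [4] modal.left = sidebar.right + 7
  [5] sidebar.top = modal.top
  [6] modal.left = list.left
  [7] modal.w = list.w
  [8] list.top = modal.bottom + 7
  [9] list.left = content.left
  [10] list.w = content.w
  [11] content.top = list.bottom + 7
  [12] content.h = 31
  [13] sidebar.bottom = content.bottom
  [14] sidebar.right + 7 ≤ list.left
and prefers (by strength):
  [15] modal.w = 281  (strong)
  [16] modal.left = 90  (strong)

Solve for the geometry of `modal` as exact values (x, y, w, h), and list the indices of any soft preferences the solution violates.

modal = (x=136, y=27, w=257, h=31)
violated soft preferences: 15, 16

1. modal.x = 136  [modal.left = sidebar.right + 7]
2. modal.y = 27  [sidebar.top = modal.top]
3. modal.w = 257  [modal.w = list.w]
4. modal.h = 31  [list.top = modal.bottom + 7]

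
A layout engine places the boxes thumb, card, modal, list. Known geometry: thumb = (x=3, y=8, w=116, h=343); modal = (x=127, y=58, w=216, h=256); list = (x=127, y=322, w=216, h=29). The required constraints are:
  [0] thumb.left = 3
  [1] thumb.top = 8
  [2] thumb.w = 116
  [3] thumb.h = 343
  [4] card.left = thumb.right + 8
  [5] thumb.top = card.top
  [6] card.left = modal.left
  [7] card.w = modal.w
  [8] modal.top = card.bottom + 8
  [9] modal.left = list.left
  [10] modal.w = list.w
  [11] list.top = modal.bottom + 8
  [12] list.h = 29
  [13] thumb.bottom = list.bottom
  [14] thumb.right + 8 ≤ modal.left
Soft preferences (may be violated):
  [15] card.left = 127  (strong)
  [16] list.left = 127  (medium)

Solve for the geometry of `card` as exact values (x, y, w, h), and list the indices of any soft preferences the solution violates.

card = (x=127, y=8, w=216, h=42)
violated soft preferences: none

1. card.x = 127  [card.left = thumb.right + 8]
2. card.y = 8  [thumb.top = card.top]
3. card.w = 216  [card.w = modal.w]
4. card.h = 42  [modal.top = card.bottom + 8]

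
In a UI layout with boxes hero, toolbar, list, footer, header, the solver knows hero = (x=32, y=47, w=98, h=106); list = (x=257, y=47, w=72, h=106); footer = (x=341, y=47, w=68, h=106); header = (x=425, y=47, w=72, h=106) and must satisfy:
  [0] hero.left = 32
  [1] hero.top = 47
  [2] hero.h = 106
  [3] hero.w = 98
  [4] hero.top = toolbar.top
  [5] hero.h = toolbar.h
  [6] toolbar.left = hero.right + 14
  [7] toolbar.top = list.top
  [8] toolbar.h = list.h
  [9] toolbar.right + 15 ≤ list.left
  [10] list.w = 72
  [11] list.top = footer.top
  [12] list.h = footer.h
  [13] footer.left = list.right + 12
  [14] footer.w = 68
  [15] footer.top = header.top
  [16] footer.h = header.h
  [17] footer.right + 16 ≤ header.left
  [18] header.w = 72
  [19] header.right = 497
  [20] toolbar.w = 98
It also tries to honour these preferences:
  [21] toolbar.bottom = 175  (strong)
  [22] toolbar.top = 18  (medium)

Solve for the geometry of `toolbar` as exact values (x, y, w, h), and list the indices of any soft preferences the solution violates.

1. toolbar.y = 47  [hero.top = toolbar.top]
2. toolbar.h = 106  [hero.h = toolbar.h]
3. toolbar.x = 144  [toolbar.left = hero.right + 14]
4. toolbar.w = 98  [toolbar.w = 98]

toolbar = (x=144, y=47, w=98, h=106)
violated soft preferences: 21, 22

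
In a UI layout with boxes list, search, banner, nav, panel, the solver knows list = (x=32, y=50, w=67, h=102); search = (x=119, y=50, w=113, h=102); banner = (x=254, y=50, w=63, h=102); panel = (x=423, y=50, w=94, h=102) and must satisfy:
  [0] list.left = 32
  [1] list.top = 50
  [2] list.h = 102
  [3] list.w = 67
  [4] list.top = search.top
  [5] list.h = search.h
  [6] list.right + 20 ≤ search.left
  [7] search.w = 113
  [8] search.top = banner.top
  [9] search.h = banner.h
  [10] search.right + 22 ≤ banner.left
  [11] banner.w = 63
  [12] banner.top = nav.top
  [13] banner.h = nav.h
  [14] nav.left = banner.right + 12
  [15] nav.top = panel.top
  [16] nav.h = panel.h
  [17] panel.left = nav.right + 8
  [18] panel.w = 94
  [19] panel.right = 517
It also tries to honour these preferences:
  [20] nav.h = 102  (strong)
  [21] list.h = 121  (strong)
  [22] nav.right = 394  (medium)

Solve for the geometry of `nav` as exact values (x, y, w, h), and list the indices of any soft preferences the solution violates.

nav = (x=329, y=50, w=86, h=102)
violated soft preferences: 21, 22

1. nav.y = 50  [banner.top = nav.top]
2. nav.h = 102  [banner.h = nav.h]
3. nav.x = 329  [nav.left = banner.right + 12]
4. nav.w = 86  [panel.left = nav.right + 8]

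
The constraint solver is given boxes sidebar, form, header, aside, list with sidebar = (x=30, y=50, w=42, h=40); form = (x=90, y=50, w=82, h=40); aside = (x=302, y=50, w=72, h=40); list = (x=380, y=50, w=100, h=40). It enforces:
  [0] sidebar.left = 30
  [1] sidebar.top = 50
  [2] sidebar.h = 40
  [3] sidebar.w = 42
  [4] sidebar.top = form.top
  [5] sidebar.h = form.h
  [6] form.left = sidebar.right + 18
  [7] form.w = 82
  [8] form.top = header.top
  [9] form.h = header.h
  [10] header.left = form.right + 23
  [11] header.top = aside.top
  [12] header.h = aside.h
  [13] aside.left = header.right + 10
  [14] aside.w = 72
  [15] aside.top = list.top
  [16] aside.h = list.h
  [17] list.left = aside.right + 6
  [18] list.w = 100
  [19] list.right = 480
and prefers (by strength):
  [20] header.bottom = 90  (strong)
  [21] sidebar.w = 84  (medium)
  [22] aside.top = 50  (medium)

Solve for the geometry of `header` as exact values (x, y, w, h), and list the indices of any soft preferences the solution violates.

1. header.y = 50  [form.top = header.top]
2. header.h = 40  [form.h = header.h]
3. header.x = 195  [header.left = form.right + 23]
4. header.w = 97  [aside.left = header.right + 10]

header = (x=195, y=50, w=97, h=40)
violated soft preferences: 21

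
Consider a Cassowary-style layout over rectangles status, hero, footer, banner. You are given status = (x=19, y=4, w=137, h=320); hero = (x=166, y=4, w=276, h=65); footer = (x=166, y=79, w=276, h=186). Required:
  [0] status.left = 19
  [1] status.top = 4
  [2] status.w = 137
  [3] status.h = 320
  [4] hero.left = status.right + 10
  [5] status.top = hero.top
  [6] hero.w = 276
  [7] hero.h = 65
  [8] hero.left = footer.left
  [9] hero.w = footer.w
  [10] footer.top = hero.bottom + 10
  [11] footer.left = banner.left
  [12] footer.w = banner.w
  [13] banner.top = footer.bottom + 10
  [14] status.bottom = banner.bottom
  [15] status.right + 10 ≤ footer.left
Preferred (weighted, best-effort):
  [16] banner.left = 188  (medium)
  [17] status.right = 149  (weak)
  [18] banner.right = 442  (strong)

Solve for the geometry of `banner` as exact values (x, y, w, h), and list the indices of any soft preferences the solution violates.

banner = (x=166, y=275, w=276, h=49)
violated soft preferences: 16, 17

1. banner.x = 166  [footer.left = banner.left]
2. banner.w = 276  [footer.w = banner.w]
3. banner.y = 275  [banner.top = footer.bottom + 10]
4. banner.h = 49  [status.bottom = banner.bottom]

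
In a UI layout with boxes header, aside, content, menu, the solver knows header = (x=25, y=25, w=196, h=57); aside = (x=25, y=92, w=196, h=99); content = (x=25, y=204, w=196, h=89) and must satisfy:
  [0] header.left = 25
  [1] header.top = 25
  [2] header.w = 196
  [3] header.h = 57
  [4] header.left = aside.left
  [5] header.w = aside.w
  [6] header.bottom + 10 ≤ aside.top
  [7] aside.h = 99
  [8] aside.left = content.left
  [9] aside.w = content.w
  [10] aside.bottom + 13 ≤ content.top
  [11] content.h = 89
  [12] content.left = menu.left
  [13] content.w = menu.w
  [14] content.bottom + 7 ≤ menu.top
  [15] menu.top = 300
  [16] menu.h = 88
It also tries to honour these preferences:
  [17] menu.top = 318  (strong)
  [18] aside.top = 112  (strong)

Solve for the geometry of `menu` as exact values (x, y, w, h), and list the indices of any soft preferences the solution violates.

1. menu.x = 25  [content.left = menu.left]
2. menu.w = 196  [content.w = menu.w]
3. menu.y = 300  [menu.top = 300]
4. menu.h = 88  [menu.h = 88]

menu = (x=25, y=300, w=196, h=88)
violated soft preferences: 17, 18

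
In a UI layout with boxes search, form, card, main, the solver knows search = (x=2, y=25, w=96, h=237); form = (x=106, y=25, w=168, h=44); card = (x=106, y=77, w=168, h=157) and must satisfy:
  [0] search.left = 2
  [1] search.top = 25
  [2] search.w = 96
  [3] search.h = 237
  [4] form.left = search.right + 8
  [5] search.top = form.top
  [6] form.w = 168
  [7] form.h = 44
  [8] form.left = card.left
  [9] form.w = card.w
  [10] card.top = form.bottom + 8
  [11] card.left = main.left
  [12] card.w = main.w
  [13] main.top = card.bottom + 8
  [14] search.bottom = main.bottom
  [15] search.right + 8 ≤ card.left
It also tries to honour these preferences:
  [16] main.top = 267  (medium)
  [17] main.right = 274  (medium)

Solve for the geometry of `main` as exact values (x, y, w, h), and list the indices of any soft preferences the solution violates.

main = (x=106, y=242, w=168, h=20)
violated soft preferences: 16

1. main.x = 106  [card.left = main.left]
2. main.w = 168  [card.w = main.w]
3. main.y = 242  [main.top = card.bottom + 8]
4. main.h = 20  [search.bottom = main.bottom]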